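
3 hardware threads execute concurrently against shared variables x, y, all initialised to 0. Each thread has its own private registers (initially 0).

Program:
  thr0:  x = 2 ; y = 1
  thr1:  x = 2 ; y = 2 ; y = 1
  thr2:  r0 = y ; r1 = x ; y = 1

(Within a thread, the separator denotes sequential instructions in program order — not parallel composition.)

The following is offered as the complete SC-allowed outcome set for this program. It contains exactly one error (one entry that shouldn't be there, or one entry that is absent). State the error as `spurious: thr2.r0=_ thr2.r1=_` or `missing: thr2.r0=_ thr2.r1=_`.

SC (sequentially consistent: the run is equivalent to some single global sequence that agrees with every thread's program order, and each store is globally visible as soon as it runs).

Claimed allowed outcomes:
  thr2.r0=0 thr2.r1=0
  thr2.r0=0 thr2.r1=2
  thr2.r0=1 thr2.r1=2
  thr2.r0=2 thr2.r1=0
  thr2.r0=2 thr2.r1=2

spurious: thr2.r0=2 thr2.r1=0

outcome vector order: (thr2.r0,thr2.r1)
under SC → (0,0) (0,2) (1,2) (2,2)
claimed∖SC = {(2,0)}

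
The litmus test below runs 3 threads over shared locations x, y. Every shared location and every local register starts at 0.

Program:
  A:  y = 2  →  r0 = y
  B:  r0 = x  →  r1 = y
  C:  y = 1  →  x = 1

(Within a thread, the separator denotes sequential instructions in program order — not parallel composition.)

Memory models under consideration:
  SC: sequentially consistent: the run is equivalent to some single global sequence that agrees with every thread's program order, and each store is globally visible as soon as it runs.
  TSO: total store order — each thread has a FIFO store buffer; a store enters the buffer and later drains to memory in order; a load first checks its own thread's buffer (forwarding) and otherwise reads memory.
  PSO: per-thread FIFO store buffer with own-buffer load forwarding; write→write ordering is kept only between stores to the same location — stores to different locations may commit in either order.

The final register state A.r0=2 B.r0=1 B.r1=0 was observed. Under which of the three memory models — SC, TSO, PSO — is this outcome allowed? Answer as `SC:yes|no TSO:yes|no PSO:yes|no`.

SC:no TSO:no PSO:yes

outcome vector order: (A.r0,B.r0,B.r1)
[SC] allowed = {<1 0 0>; <1 0 1>; <1 0 2>; <1 1 1>; <2 0 0>; <2 0 1>; <2 0 2>; <2 1 1>; <2 1 2>}
[TSO] allowed = {<1 0 0>; <1 0 1>; <1 0 2>; <1 1 1>; <2 0 0>; <2 0 1>; <2 0 2>; <2 1 1>; <2 1 2>}
[PSO] allowed = {<1 0 0>; <1 0 1>; <1 0 2>; <1 1 0>; <1 1 1>; <1 1 2>; <2 0 0>; <2 0 1>; <2 0 2>; <2 1 0>; <2 1 1>; <2 1 2>}
target <2 1 0> ∈ {PSO}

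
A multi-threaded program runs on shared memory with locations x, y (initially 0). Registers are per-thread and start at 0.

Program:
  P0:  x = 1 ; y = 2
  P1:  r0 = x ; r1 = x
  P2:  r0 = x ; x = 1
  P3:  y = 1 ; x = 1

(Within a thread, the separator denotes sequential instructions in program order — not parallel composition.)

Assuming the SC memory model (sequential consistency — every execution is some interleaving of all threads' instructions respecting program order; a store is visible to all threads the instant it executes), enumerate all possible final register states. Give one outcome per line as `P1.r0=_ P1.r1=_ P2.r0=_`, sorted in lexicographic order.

P1.r0=0 P1.r1=0 P2.r0=0
P1.r0=0 P1.r1=0 P2.r0=1
P1.r0=0 P1.r1=1 P2.r0=0
P1.r0=0 P1.r1=1 P2.r0=1
P1.r0=1 P1.r1=1 P2.r0=0
P1.r0=1 P1.r1=1 P2.r0=1

outcome vector order: (P1.r0,P1.r1,P2.r0)
|SC outcomes| = 6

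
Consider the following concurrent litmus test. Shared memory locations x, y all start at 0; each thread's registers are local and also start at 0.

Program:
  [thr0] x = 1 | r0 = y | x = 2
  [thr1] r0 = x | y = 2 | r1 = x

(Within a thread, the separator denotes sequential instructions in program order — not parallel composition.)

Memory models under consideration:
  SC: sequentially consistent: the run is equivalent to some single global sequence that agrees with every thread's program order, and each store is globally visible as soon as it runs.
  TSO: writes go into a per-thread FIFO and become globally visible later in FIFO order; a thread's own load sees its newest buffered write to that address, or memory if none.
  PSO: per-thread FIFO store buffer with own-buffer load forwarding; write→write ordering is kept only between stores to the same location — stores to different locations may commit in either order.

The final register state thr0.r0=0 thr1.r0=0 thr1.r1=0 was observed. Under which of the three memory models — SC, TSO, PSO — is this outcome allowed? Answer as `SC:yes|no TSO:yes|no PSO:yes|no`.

SC:no TSO:yes PSO:yes

outcome vector order: (thr0.r0,thr1.r0,thr1.r1)
under SC → 0/0/1 0/0/2 0/1/1 0/1/2 0/2/2 2/0/0 2/0/1 2/0/2 2/1/1 2/1/2
under TSO → 0/0/0 0/0/1 0/0/2 0/1/1 0/1/2 0/2/2 2/0/0 2/0/1 2/0/2 2/1/1 2/1/2
under PSO → 0/0/0 0/0/1 0/0/2 0/1/1 0/1/2 0/2/2 2/0/0 2/0/1 2/0/2 2/1/1 2/1/2
target 0/0/0 ∈ {TSO,PSO}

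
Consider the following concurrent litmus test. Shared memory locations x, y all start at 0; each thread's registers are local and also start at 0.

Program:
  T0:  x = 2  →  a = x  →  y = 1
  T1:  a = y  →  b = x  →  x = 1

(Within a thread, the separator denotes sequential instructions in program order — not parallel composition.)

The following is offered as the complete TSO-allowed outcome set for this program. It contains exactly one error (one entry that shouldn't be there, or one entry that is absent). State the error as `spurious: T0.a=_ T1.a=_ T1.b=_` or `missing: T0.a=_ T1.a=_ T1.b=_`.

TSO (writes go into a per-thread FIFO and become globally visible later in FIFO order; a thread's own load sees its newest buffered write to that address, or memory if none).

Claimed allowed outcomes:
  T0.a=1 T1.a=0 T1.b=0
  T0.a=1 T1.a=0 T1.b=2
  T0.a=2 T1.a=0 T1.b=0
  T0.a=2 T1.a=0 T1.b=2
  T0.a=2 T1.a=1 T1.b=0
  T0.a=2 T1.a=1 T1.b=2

spurious: T0.a=2 T1.a=1 T1.b=0

outcome vector order: (T0.a,T1.a,T1.b)
[TSO] allowed = {1/0/0; 1/0/2; 2/0/0; 2/0/2; 2/1/2}
claimed∖TSO = {2/1/0}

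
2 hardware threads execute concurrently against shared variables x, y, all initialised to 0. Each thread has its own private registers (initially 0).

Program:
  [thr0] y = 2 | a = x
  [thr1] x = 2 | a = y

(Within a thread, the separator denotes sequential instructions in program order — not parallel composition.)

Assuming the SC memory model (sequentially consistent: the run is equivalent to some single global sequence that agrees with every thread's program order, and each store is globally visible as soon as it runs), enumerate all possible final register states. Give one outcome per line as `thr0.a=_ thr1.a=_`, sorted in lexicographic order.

thr0.a=0 thr1.a=2
thr0.a=2 thr1.a=0
thr0.a=2 thr1.a=2

outcome vector order: (thr0.a,thr1.a)
|SC outcomes| = 3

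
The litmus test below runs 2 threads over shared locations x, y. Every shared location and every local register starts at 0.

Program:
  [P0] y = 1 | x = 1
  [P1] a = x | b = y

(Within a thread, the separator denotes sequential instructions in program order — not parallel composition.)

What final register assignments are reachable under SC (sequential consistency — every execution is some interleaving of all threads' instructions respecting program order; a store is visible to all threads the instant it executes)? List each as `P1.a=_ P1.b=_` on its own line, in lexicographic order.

outcome vector order: (P1.a,P1.b)
|SC outcomes| = 3

P1.a=0 P1.b=0
P1.a=0 P1.b=1
P1.a=1 P1.b=1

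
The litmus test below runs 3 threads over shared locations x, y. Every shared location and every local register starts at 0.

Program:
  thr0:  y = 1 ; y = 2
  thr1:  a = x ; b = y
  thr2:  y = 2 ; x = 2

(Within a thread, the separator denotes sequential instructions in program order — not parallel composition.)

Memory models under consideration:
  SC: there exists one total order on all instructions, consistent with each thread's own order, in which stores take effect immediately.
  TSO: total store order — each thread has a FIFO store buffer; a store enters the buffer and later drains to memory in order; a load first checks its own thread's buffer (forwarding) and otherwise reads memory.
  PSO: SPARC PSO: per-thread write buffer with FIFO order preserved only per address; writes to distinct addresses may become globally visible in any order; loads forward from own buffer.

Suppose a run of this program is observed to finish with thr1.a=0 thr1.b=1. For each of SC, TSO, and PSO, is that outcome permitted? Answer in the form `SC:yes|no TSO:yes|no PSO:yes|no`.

outcome vector order: (thr1.a,thr1.b)
SC: 5 outcomes — {0/0; 0/1; 0/2; 2/1; 2/2}
TSO: 5 outcomes — {0/0; 0/1; 0/2; 2/1; 2/2}
PSO: 6 outcomes — {0/0; 0/1; 0/2; 2/0; 2/1; 2/2}
target 0/1 ∈ {SC,TSO,PSO}

SC:yes TSO:yes PSO:yes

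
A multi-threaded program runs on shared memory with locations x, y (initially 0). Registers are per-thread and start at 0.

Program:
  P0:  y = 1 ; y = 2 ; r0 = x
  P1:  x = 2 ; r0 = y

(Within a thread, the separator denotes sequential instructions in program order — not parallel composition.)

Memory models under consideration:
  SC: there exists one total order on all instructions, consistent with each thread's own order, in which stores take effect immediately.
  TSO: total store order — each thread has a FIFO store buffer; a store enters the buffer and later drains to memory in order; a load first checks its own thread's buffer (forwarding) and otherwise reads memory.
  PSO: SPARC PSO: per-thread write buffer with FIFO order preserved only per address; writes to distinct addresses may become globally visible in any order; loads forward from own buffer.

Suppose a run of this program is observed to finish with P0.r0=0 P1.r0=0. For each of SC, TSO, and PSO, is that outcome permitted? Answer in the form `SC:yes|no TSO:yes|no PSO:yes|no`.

SC:no TSO:yes PSO:yes

outcome vector order: (P0.r0,P1.r0)
SC: 4 outcomes — {0/2 2/0 2/1 2/2}
TSO: 6 outcomes — {0/0 0/1 0/2 2/0 2/1 2/2}
PSO: 6 outcomes — {0/0 0/1 0/2 2/0 2/1 2/2}
target 0/0 ∈ {TSO,PSO}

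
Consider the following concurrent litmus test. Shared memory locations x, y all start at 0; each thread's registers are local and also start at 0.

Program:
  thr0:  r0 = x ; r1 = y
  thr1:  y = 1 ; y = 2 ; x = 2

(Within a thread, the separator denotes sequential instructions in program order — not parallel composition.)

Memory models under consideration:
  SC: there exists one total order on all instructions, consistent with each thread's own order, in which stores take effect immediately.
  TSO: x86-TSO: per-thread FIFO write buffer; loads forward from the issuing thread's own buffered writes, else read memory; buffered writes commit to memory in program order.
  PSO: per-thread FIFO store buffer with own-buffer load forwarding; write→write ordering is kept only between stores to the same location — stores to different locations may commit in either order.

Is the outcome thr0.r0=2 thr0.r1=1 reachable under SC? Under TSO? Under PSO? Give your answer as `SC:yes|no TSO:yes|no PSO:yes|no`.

outcome vector order: (thr0.r0,thr0.r1)
[SC] allowed = {0/0 0/1 0/2 2/2}
[TSO] allowed = {0/0 0/1 0/2 2/2}
[PSO] allowed = {0/0 0/1 0/2 2/0 2/1 2/2}
target 2/1 ∈ {PSO}

SC:no TSO:no PSO:yes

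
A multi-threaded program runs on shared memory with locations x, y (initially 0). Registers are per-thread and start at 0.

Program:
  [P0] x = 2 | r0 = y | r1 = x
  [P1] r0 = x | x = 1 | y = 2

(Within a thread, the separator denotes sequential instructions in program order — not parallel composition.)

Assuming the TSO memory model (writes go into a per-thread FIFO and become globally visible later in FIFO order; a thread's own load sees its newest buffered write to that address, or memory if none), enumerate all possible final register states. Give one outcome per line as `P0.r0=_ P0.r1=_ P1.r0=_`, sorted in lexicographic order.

P0.r0=0 P0.r1=1 P1.r0=0
P0.r0=0 P0.r1=1 P1.r0=2
P0.r0=0 P0.r1=2 P1.r0=0
P0.r0=0 P0.r1=2 P1.r0=2
P0.r0=2 P0.r1=1 P1.r0=0
P0.r0=2 P0.r1=1 P1.r0=2
P0.r0=2 P0.r1=2 P1.r0=0

outcome vector order: (P0.r0,P0.r1,P1.r0)
|TSO outcomes| = 7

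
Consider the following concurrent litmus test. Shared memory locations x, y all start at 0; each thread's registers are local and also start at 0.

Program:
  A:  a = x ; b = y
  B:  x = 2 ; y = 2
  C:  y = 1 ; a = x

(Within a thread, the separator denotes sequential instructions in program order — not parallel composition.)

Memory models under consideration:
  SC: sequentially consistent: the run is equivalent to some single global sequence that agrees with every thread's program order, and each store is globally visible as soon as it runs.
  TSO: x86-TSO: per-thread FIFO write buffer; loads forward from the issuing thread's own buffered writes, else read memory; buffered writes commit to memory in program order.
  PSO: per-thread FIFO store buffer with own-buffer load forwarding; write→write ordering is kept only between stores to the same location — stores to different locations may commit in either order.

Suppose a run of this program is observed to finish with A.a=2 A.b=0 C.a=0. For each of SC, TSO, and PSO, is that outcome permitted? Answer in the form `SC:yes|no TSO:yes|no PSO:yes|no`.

outcome vector order: (A.a,A.b,C.a)
SC (11): 0/0/0; 0/0/2; 0/1/0; 0/1/2; 0/2/0; 0/2/2; 2/0/2; 2/1/0; 2/1/2; 2/2/0; 2/2/2
TSO (12): 0/0/0; 0/0/2; 0/1/0; 0/1/2; 0/2/0; 0/2/2; 2/0/0; 2/0/2; 2/1/0; 2/1/2; 2/2/0; 2/2/2
PSO (12): 0/0/0; 0/0/2; 0/1/0; 0/1/2; 0/2/0; 0/2/2; 2/0/0; 2/0/2; 2/1/0; 2/1/2; 2/2/0; 2/2/2
target 2/0/0 ∈ {TSO,PSO}

SC:no TSO:yes PSO:yes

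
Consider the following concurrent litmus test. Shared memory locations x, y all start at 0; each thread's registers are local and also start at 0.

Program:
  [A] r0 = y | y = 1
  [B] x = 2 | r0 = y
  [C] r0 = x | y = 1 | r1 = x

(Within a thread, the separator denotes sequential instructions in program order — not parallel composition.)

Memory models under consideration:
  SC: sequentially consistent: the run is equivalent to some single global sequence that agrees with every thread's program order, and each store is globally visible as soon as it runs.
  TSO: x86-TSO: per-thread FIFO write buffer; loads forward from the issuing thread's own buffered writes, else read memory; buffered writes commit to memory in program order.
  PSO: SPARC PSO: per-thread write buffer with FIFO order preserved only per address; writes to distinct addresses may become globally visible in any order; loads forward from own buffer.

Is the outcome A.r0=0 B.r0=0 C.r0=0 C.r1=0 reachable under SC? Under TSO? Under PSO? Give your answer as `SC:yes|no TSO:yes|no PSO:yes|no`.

SC:no TSO:yes PSO:yes

outcome vector order: (A.r0,B.r0,C.r0,C.r1)
[SC] allowed = {(0,0,0,2); (0,0,2,2); (0,1,0,0); (0,1,0,2); (0,1,2,2); (1,0,0,2); (1,0,2,2); (1,1,0,0); (1,1,0,2); (1,1,2,2)}
[TSO] allowed = {(0,0,0,0); (0,0,0,2); (0,0,2,2); (0,1,0,0); (0,1,0,2); (0,1,2,2); (1,0,0,0); (1,0,0,2); (1,0,2,2); (1,1,0,0); (1,1,0,2); (1,1,2,2)}
[PSO] allowed = {(0,0,0,0); (0,0,0,2); (0,0,2,2); (0,1,0,0); (0,1,0,2); (0,1,2,2); (1,0,0,0); (1,0,0,2); (1,0,2,2); (1,1,0,0); (1,1,0,2); (1,1,2,2)}
target (0,0,0,0) ∈ {TSO,PSO}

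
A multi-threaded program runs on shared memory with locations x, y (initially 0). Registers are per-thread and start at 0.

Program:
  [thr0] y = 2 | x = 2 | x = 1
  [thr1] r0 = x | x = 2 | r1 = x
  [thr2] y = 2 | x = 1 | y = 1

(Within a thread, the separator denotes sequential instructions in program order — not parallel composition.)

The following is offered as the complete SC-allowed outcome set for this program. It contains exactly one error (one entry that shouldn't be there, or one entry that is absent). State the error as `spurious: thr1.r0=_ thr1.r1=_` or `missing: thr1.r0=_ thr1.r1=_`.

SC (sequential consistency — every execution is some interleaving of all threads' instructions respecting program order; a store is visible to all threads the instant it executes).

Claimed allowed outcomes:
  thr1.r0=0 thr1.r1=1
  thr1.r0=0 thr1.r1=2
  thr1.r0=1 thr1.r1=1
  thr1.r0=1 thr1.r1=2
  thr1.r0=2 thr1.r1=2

outcome vector order: (thr1.r0,thr1.r1)
[SC] allowed = {0/1 0/2 1/1 1/2 2/1 2/2}
SC∖claimed = {2/1}

missing: thr1.r0=2 thr1.r1=1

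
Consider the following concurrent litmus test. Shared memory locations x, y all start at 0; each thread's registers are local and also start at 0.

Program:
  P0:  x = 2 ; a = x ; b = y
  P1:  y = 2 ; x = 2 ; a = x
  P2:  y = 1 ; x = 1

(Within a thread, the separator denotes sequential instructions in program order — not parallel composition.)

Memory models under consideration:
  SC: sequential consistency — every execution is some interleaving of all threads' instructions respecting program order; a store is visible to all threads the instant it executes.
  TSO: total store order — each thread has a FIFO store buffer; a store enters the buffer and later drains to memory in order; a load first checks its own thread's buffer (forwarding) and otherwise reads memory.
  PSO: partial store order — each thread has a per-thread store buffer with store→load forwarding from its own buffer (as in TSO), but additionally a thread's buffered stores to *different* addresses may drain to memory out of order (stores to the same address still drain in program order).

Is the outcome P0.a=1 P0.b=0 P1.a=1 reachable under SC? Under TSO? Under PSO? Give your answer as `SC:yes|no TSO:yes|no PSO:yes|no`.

SC:no TSO:no PSO:yes

outcome vector order: (P0.a,P0.b,P1.a)
SC: 10 outcomes — {<1 1 1> <1 1 2> <1 2 1> <1 2 2> <2 0 1> <2 0 2> <2 1 1> <2 1 2> <2 2 1> <2 2 2>}
TSO: 10 outcomes — {<1 1 1> <1 1 2> <1 2 1> <1 2 2> <2 0 1> <2 0 2> <2 1 1> <2 1 2> <2 2 1> <2 2 2>}
PSO: 12 outcomes — {<1 0 1> <1 0 2> <1 1 1> <1 1 2> <1 2 1> <1 2 2> <2 0 1> <2 0 2> <2 1 1> <2 1 2> <2 2 1> <2 2 2>}
target <1 0 1> ∈ {PSO}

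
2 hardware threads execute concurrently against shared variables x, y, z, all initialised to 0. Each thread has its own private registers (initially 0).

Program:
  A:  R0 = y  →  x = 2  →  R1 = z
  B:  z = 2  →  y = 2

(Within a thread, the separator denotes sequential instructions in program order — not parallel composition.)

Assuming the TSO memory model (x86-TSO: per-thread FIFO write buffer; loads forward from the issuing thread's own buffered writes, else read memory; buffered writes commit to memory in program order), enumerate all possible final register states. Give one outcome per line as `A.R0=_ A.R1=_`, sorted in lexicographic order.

outcome vector order: (A.R0,A.R1)
|TSO outcomes| = 3

A.R0=0 A.R1=0
A.R0=0 A.R1=2
A.R0=2 A.R1=2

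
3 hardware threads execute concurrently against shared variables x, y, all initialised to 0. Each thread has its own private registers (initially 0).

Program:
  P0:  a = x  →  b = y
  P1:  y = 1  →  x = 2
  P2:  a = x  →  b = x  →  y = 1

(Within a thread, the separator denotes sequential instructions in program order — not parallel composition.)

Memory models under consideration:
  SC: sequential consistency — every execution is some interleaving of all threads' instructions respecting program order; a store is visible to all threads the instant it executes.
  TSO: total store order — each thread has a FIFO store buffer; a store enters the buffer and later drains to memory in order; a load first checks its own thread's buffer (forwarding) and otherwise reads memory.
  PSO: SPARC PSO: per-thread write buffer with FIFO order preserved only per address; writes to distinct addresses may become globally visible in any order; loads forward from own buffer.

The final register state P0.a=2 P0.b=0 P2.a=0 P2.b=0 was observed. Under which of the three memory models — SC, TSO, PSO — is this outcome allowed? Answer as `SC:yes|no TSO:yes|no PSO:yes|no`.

outcome vector order: (P0.a,P0.b,P2.a,P2.b)
under SC → 0000, 0002, 0022, 0100, 0102, 0122, 2100, 2102, 2122
under TSO → 0000, 0002, 0022, 0100, 0102, 0122, 2100, 2102, 2122
under PSO → 0000, 0002, 0022, 0100, 0102, 0122, 2000, 2002, 2022, 2100, 2102, 2122
target 2000 ∈ {PSO}

SC:no TSO:no PSO:yes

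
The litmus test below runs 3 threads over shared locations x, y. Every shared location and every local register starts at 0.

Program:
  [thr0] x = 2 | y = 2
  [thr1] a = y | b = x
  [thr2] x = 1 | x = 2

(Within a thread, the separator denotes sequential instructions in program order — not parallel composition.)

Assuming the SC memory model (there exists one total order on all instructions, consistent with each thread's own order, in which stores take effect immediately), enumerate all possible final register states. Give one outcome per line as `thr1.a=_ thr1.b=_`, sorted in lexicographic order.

outcome vector order: (thr1.a,thr1.b)
|SC outcomes| = 5

thr1.a=0 thr1.b=0
thr1.a=0 thr1.b=1
thr1.a=0 thr1.b=2
thr1.a=2 thr1.b=1
thr1.a=2 thr1.b=2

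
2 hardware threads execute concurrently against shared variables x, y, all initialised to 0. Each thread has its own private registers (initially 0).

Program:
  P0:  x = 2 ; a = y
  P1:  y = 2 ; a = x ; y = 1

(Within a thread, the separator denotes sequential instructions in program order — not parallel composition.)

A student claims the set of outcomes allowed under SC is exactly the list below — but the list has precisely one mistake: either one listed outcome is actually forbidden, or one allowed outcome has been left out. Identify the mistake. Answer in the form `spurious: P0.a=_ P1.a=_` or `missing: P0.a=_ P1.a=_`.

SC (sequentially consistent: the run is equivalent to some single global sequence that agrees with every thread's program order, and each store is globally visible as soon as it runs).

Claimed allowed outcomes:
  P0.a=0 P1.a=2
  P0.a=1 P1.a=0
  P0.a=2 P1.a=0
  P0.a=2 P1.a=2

missing: P0.a=1 P1.a=2

outcome vector order: (P0.a,P1.a)
SC: 5 outcomes — {0/2 1/0 1/2 2/0 2/2}
SC∖claimed = {1/2}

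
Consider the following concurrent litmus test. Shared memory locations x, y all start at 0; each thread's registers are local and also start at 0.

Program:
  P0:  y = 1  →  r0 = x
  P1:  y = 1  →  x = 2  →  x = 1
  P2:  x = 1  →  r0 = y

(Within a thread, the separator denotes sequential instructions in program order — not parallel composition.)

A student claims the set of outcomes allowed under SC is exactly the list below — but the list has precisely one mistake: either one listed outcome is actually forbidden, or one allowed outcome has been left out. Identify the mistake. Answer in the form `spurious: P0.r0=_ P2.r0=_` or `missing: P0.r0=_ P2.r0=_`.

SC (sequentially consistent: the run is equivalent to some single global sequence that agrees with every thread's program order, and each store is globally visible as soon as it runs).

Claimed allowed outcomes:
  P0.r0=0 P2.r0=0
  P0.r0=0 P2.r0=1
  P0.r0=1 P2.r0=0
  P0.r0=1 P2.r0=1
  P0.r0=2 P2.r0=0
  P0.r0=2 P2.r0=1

spurious: P0.r0=0 P2.r0=0

outcome vector order: (P0.r0,P2.r0)
under SC → (0,1) (1,0) (1,1) (2,0) (2,1)
claimed∖SC = {(0,0)}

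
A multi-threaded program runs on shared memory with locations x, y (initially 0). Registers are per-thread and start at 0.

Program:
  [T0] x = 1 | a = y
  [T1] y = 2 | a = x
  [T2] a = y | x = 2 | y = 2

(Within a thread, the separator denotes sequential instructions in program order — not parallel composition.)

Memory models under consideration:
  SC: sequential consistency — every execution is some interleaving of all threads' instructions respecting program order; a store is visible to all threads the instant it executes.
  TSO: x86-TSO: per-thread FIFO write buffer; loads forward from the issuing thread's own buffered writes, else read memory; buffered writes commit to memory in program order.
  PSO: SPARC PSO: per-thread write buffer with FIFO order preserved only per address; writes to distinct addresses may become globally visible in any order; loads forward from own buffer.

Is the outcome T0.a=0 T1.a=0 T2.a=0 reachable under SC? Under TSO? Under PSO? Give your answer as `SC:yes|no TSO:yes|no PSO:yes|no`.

outcome vector order: (T0.a,T1.a,T2.a)
SC: 10 outcomes — {(0,1,0), (0,1,2), (0,2,0), (0,2,2), (2,0,0), (2,0,2), (2,1,0), (2,1,2), (2,2,0), (2,2,2)}
TSO: 12 outcomes — {(0,0,0), (0,0,2), (0,1,0), (0,1,2), (0,2,0), (0,2,2), (2,0,0), (2,0,2), (2,1,0), (2,1,2), (2,2,0), (2,2,2)}
PSO: 12 outcomes — {(0,0,0), (0,0,2), (0,1,0), (0,1,2), (0,2,0), (0,2,2), (2,0,0), (2,0,2), (2,1,0), (2,1,2), (2,2,0), (2,2,2)}
target (0,0,0) ∈ {TSO,PSO}

SC:no TSO:yes PSO:yes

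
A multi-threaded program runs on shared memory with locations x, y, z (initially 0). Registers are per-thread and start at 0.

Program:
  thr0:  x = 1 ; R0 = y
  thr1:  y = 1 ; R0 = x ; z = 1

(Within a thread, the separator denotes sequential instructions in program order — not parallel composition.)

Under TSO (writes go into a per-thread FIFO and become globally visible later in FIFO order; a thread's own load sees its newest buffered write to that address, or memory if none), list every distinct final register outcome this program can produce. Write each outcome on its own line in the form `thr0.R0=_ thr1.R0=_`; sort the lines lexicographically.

outcome vector order: (thr0.R0,thr1.R0)
|TSO outcomes| = 4

thr0.R0=0 thr1.R0=0
thr0.R0=0 thr1.R0=1
thr0.R0=1 thr1.R0=0
thr0.R0=1 thr1.R0=1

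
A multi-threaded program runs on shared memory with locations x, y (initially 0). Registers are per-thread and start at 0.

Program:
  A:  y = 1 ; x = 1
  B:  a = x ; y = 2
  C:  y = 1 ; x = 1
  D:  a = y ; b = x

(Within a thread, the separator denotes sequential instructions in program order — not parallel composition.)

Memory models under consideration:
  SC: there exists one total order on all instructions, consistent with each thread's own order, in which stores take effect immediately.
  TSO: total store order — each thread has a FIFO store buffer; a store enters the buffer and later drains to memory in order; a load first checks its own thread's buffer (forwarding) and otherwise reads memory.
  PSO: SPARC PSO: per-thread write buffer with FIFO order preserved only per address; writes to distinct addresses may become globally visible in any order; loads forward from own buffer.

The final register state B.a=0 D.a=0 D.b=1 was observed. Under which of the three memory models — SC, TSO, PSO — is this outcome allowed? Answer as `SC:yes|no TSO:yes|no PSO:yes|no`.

outcome vector order: (B.a,D.a,D.b)
SC (11): <0 0 0> <0 0 1> <0 1 0> <0 1 1> <0 2 0> <0 2 1> <1 0 0> <1 0 1> <1 1 0> <1 1 1> <1 2 1>
TSO (11): <0 0 0> <0 0 1> <0 1 0> <0 1 1> <0 2 0> <0 2 1> <1 0 0> <1 0 1> <1 1 0> <1 1 1> <1 2 1>
PSO (11): <0 0 0> <0 0 1> <0 1 0> <0 1 1> <0 2 0> <0 2 1> <1 0 0> <1 0 1> <1 1 0> <1 1 1> <1 2 1>
target <0 0 1> ∈ {SC,TSO,PSO}

SC:yes TSO:yes PSO:yes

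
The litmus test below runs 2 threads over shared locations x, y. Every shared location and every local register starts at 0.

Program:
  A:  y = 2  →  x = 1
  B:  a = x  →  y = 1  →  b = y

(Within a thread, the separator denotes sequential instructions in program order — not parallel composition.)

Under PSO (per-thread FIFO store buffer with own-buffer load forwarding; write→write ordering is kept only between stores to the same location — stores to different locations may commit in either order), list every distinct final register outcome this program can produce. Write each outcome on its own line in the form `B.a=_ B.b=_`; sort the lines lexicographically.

outcome vector order: (B.a,B.b)
|PSO outcomes| = 4

B.a=0 B.b=1
B.a=0 B.b=2
B.a=1 B.b=1
B.a=1 B.b=2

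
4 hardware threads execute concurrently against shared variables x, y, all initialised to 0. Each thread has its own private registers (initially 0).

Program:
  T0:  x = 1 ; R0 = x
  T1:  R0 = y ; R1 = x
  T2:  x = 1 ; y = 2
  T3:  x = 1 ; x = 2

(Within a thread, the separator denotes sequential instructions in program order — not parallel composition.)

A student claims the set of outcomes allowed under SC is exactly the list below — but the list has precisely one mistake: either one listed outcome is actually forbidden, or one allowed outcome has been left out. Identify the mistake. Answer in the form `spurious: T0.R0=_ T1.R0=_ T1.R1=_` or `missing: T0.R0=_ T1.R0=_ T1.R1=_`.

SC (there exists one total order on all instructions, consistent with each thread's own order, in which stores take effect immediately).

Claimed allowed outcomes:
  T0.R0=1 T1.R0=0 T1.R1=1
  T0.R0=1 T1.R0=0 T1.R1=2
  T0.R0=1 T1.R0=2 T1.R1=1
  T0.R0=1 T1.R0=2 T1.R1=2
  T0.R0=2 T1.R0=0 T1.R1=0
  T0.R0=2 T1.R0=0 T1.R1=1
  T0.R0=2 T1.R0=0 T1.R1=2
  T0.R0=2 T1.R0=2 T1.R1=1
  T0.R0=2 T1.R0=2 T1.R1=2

outcome vector order: (T0.R0,T1.R0,T1.R1)
SC: 10 outcomes — {<1 0 0> <1 0 1> <1 0 2> <1 2 1> <1 2 2> <2 0 0> <2 0 1> <2 0 2> <2 2 1> <2 2 2>}
SC∖claimed = {<1 0 0>}

missing: T0.R0=1 T1.R0=0 T1.R1=0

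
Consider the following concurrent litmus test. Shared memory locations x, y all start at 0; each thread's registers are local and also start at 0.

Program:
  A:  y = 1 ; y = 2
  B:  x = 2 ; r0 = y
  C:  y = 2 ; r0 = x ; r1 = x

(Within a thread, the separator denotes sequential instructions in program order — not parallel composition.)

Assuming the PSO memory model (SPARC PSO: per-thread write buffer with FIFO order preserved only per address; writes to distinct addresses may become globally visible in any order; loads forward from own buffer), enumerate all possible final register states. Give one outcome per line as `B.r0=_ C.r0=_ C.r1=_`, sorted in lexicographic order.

B.r0=0 C.r0=0 C.r1=0
B.r0=0 C.r0=0 C.r1=2
B.r0=0 C.r0=2 C.r1=2
B.r0=1 C.r0=0 C.r1=0
B.r0=1 C.r0=0 C.r1=2
B.r0=1 C.r0=2 C.r1=2
B.r0=2 C.r0=0 C.r1=0
B.r0=2 C.r0=0 C.r1=2
B.r0=2 C.r0=2 C.r1=2

outcome vector order: (B.r0,C.r0,C.r1)
|PSO outcomes| = 9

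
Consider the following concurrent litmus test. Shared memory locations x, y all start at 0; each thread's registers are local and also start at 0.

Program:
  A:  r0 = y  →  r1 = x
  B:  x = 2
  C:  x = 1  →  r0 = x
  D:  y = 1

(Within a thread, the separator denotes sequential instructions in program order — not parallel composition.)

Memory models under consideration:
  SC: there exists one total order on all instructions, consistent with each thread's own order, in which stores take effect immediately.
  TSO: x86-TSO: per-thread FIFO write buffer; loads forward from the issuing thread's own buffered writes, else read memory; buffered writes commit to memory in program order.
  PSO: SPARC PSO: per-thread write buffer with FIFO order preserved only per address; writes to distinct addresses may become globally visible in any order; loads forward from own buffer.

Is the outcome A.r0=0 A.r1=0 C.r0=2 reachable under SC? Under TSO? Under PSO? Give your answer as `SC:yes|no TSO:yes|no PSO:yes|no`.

outcome vector order: (A.r0,A.r1,C.r0)
SC (12): (0,0,1), (0,0,2), (0,1,1), (0,1,2), (0,2,1), (0,2,2), (1,0,1), (1,0,2), (1,1,1), (1,1,2), (1,2,1), (1,2,2)
TSO (12): (0,0,1), (0,0,2), (0,1,1), (0,1,2), (0,2,1), (0,2,2), (1,0,1), (1,0,2), (1,1,1), (1,1,2), (1,2,1), (1,2,2)
PSO (12): (0,0,1), (0,0,2), (0,1,1), (0,1,2), (0,2,1), (0,2,2), (1,0,1), (1,0,2), (1,1,1), (1,1,2), (1,2,1), (1,2,2)
target (0,0,2) ∈ {SC,TSO,PSO}

SC:yes TSO:yes PSO:yes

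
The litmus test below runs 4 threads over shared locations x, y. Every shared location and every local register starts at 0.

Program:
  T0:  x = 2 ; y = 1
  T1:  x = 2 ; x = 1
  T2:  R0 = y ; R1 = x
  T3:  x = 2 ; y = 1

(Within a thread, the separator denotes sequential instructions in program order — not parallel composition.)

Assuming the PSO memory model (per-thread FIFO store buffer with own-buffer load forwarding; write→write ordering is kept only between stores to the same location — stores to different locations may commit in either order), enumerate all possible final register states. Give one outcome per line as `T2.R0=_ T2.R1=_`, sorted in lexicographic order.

T2.R0=0 T2.R1=0
T2.R0=0 T2.R1=1
T2.R0=0 T2.R1=2
T2.R0=1 T2.R1=0
T2.R0=1 T2.R1=1
T2.R0=1 T2.R1=2

outcome vector order: (T2.R0,T2.R1)
|PSO outcomes| = 6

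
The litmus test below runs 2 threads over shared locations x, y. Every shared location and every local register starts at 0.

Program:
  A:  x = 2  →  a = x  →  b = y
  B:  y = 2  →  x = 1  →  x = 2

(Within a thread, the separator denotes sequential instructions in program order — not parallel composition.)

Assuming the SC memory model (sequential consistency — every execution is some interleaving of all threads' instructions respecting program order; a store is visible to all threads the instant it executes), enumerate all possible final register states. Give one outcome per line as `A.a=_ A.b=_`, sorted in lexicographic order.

outcome vector order: (A.a,A.b)
|SC outcomes| = 3

A.a=1 A.b=2
A.a=2 A.b=0
A.a=2 A.b=2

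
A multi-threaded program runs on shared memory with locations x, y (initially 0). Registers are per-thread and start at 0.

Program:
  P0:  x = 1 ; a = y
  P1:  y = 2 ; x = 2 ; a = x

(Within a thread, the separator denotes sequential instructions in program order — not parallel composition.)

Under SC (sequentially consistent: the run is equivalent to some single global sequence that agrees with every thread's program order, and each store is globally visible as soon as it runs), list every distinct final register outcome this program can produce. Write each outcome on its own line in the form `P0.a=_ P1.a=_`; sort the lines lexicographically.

P0.a=0 P1.a=2
P0.a=2 P1.a=1
P0.a=2 P1.a=2

outcome vector order: (P0.a,P1.a)
|SC outcomes| = 3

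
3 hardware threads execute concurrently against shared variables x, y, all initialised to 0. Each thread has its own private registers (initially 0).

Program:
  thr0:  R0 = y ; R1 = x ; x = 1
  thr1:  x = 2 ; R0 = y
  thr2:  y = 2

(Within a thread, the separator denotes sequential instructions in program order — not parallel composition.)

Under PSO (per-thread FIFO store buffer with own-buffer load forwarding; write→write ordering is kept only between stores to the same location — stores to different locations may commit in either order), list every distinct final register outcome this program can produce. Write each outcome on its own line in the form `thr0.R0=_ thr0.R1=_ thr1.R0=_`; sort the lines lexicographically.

outcome vector order: (thr0.R0,thr0.R1,thr1.R0)
|PSO outcomes| = 8

thr0.R0=0 thr0.R1=0 thr1.R0=0
thr0.R0=0 thr0.R1=0 thr1.R0=2
thr0.R0=0 thr0.R1=2 thr1.R0=0
thr0.R0=0 thr0.R1=2 thr1.R0=2
thr0.R0=2 thr0.R1=0 thr1.R0=0
thr0.R0=2 thr0.R1=0 thr1.R0=2
thr0.R0=2 thr0.R1=2 thr1.R0=0
thr0.R0=2 thr0.R1=2 thr1.R0=2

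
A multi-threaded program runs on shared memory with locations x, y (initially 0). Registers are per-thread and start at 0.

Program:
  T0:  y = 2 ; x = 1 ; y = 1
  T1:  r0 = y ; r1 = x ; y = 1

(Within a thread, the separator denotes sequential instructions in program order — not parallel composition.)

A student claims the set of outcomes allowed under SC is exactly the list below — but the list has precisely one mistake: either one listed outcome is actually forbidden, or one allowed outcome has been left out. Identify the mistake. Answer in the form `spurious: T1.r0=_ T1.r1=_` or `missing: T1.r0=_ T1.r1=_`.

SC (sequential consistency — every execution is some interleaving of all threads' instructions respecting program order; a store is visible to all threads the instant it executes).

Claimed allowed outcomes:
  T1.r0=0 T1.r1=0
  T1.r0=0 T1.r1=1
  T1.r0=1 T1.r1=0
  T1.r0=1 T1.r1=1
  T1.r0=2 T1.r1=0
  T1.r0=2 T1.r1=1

outcome vector order: (T1.r0,T1.r1)
[SC] allowed = {0/0 0/1 1/1 2/0 2/1}
claimed∖SC = {1/0}

spurious: T1.r0=1 T1.r1=0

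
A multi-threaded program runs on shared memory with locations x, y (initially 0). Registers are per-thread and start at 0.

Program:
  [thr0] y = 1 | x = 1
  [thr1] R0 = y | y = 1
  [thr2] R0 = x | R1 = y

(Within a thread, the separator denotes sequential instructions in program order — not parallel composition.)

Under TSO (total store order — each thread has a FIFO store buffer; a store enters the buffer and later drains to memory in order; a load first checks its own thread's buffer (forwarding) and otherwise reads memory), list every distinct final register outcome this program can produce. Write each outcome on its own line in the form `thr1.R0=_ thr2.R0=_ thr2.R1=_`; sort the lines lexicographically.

outcome vector order: (thr1.R0,thr2.R0,thr2.R1)
|TSO outcomes| = 6

thr1.R0=0 thr2.R0=0 thr2.R1=0
thr1.R0=0 thr2.R0=0 thr2.R1=1
thr1.R0=0 thr2.R0=1 thr2.R1=1
thr1.R0=1 thr2.R0=0 thr2.R1=0
thr1.R0=1 thr2.R0=0 thr2.R1=1
thr1.R0=1 thr2.R0=1 thr2.R1=1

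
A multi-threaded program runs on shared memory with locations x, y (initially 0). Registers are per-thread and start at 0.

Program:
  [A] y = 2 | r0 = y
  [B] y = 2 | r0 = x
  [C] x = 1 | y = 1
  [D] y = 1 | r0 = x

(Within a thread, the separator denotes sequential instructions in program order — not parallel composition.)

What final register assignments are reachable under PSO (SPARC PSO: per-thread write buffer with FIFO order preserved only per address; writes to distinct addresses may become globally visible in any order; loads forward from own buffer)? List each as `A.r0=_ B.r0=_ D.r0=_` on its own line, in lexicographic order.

outcome vector order: (A.r0,B.r0,D.r0)
|PSO outcomes| = 8

A.r0=1 B.r0=0 D.r0=0
A.r0=1 B.r0=0 D.r0=1
A.r0=1 B.r0=1 D.r0=0
A.r0=1 B.r0=1 D.r0=1
A.r0=2 B.r0=0 D.r0=0
A.r0=2 B.r0=0 D.r0=1
A.r0=2 B.r0=1 D.r0=0
A.r0=2 B.r0=1 D.r0=1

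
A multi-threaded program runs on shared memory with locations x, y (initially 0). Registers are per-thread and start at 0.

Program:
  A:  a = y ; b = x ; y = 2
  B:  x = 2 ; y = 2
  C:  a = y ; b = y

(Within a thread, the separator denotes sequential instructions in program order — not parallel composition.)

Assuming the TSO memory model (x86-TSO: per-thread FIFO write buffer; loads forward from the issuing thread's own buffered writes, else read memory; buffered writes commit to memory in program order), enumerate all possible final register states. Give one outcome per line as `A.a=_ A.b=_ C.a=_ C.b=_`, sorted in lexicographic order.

A.a=0 A.b=0 C.a=0 C.b=0
A.a=0 A.b=0 C.a=0 C.b=2
A.a=0 A.b=0 C.a=2 C.b=2
A.a=0 A.b=2 C.a=0 C.b=0
A.a=0 A.b=2 C.a=0 C.b=2
A.a=0 A.b=2 C.a=2 C.b=2
A.a=2 A.b=2 C.a=0 C.b=0
A.a=2 A.b=2 C.a=0 C.b=2
A.a=2 A.b=2 C.a=2 C.b=2

outcome vector order: (A.a,A.b,C.a,C.b)
|TSO outcomes| = 9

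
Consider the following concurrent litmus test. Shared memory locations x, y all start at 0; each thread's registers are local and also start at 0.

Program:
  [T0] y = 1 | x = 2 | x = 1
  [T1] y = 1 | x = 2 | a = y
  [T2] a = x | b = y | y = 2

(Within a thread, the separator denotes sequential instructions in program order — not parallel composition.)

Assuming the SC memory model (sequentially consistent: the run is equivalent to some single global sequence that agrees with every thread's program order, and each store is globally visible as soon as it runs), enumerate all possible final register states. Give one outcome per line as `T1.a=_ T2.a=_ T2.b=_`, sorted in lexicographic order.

outcome vector order: (T1.a,T2.a,T2.b)
|SC outcomes| = 8

T1.a=1 T2.a=0 T2.b=0
T1.a=1 T2.a=0 T2.b=1
T1.a=1 T2.a=1 T2.b=1
T1.a=1 T2.a=2 T2.b=1
T1.a=2 T2.a=0 T2.b=0
T1.a=2 T2.a=0 T2.b=1
T1.a=2 T2.a=1 T2.b=1
T1.a=2 T2.a=2 T2.b=1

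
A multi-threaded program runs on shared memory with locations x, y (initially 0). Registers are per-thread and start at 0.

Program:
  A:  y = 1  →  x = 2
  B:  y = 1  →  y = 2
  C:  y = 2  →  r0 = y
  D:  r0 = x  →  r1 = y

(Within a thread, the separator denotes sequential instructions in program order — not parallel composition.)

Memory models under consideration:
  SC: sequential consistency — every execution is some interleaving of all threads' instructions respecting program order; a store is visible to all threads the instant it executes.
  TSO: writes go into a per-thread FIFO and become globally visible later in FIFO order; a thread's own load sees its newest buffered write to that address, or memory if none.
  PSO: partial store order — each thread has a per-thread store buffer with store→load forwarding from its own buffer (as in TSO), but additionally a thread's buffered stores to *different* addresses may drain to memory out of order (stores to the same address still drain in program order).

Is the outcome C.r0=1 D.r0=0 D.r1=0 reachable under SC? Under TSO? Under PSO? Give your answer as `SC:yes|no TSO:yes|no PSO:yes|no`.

outcome vector order: (C.r0,D.r0,D.r1)
[SC] allowed = {100; 101; 102; 121; 122; 200; 201; 202; 221; 222}
[TSO] allowed = {100; 101; 102; 121; 122; 200; 201; 202; 221; 222}
[PSO] allowed = {100; 101; 102; 120; 121; 122; 200; 201; 202; 220; 221; 222}
target 100 ∈ {SC,TSO,PSO}

SC:yes TSO:yes PSO:yes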